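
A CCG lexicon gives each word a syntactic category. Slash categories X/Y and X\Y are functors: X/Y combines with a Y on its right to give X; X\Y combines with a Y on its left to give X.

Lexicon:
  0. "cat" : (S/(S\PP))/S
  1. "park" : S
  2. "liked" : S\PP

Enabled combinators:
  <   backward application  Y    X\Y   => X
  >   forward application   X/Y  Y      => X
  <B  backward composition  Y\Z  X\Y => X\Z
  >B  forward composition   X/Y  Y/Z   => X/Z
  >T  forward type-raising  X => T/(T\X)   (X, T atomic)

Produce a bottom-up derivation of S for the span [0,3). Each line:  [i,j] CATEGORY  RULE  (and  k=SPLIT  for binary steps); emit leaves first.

[0,1] (S/(S\PP))/S  lex  "cat"
[1,2] S  lex  "park"
[0,2] S/(S\PP)  >  k=1
[2,3] S\PP  lex  "liked"
[0,3] S  >  k=2

[0,3] S   >
  [0,2] S/(S\PP)   >
    [0,1] "cat" : (S/(S\PP))/S
    [1,2] "park" : S
  [2,3] "liked" : S\PP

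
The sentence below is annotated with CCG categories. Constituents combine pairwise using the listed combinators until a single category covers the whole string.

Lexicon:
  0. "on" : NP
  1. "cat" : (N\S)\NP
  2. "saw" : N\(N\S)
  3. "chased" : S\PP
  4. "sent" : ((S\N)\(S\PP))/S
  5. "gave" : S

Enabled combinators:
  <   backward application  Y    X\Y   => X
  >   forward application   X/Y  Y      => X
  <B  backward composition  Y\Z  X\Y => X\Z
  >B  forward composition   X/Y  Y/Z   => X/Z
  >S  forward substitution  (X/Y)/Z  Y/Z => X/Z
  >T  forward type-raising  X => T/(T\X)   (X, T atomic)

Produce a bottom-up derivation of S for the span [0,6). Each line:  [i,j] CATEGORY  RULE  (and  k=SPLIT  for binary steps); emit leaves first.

[0,6] S   <
  [0,3] N   <
    [0,2] N\S   <
      [0,1] "on" : NP
      [1,2] "cat" : (N\S)\NP
    [2,3] "saw" : N\(N\S)
  [3,6] S\N   <
    [3,4] "chased" : S\PP
    [4,6] (S\N)\(S\PP)   >
      [4,5] "sent" : ((S\N)\(S\PP))/S
      [5,6] "gave" : S

[0,1] NP  lex  "on"
[1,2] (N\S)\NP  lex  "cat"
[0,2] N\S  <  k=1
[2,3] N\(N\S)  lex  "saw"
[0,3] N  <  k=2
[3,4] S\PP  lex  "chased"
[4,5] ((S\N)\(S\PP))/S  lex  "sent"
[5,6] S  lex  "gave"
[4,6] (S\N)\(S\PP)  >  k=5
[3,6] S\N  <  k=4
[0,6] S  <  k=3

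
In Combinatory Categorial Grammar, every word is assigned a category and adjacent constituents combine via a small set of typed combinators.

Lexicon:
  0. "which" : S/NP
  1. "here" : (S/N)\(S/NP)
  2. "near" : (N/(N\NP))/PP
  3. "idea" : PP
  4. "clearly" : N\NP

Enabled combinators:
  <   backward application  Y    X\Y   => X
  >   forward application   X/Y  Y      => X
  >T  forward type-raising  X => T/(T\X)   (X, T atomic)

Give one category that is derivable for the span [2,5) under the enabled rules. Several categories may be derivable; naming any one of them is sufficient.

[0,5] S   >
  [0,2] S/N   <
    [0,1] "which" : S/NP
    [1,2] "here" : (S/N)\(S/NP)
  [2,5] N   >
    [2,4] N/(N\NP)   >
      [2,3] "near" : (N/(N\NP))/PP
      [3,4] "idea" : PP
    [4,5] "clearly" : N\NP

N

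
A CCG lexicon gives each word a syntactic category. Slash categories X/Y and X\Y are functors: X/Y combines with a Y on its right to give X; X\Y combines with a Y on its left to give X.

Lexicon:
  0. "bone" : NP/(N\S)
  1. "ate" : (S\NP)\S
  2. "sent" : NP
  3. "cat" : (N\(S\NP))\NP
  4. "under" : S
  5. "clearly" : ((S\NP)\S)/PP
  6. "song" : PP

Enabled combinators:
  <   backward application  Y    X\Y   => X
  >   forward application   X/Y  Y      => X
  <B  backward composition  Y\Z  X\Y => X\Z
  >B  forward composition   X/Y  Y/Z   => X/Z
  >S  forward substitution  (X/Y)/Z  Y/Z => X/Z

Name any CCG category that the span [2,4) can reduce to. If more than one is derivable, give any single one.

[0,7] S   <
  [0,4] NP   >
    [0,1] "bone" : NP/(N\S)
    [1,4] N\S   <B
      [1,2] "ate" : (S\NP)\S
      [2,4] N\(S\NP)   <
        [2,3] "sent" : NP
        [3,4] "cat" : (N\(S\NP))\NP
  [4,7] S\NP   <
    [4,5] "under" : S
    [5,7] (S\NP)\S   >
      [5,6] "clearly" : ((S\NP)\S)/PP
      [6,7] "song" : PP

N\(S\NP)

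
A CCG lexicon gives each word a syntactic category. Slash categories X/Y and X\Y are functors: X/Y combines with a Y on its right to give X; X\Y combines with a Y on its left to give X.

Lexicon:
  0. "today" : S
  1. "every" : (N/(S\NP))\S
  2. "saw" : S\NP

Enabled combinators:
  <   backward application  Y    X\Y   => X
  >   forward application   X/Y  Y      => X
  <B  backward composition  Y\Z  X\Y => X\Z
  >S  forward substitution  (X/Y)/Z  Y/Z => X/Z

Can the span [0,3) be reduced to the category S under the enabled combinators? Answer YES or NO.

S (N/(S\NP))\S S\NP
CKY chart[0,3] = {N}; S ∉ chart

NO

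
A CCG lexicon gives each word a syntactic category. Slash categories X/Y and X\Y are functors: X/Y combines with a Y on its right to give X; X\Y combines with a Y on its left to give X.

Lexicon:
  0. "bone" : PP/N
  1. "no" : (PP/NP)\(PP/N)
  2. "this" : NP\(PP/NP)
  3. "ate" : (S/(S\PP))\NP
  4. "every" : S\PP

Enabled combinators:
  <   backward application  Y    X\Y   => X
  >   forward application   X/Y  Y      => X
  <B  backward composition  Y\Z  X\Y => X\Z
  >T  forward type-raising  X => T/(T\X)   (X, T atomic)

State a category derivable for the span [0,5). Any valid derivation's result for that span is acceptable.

S

[0,5] S   >
  [0,4] S/(S\PP)   <
    [0,3] NP   <
      [0,2] PP/NP   <
        [0,1] "bone" : PP/N
        [1,2] "no" : (PP/NP)\(PP/N)
      [2,3] "this" : NP\(PP/NP)
    [3,4] "ate" : (S/(S\PP))\NP
  [4,5] "every" : S\PP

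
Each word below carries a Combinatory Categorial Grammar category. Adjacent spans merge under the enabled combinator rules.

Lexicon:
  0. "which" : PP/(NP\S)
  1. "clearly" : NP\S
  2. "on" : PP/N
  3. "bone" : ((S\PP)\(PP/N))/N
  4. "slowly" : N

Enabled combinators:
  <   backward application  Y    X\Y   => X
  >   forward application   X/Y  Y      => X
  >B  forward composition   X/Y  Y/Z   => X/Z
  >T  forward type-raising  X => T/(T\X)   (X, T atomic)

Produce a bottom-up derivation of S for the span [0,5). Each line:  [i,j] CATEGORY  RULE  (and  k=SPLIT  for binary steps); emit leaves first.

[0,1] PP/(NP\S)  lex  "which"
[1,2] NP\S  lex  "clearly"
[0,2] PP  >  k=1
[2,3] PP/N  lex  "on"
[3,4] ((S\PP)\(PP/N))/N  lex  "bone"
[4,5] N  lex  "slowly"
[3,5] (S\PP)\(PP/N)  >  k=4
[2,5] S\PP  <  k=3
[0,5] S  <  k=2

[0,5] S   <
  [0,2] PP   >
    [0,1] "which" : PP/(NP\S)
    [1,2] "clearly" : NP\S
  [2,5] S\PP   <
    [2,3] "on" : PP/N
    [3,5] (S\PP)\(PP/N)   >
      [3,4] "bone" : ((S\PP)\(PP/N))/N
      [4,5] "slowly" : N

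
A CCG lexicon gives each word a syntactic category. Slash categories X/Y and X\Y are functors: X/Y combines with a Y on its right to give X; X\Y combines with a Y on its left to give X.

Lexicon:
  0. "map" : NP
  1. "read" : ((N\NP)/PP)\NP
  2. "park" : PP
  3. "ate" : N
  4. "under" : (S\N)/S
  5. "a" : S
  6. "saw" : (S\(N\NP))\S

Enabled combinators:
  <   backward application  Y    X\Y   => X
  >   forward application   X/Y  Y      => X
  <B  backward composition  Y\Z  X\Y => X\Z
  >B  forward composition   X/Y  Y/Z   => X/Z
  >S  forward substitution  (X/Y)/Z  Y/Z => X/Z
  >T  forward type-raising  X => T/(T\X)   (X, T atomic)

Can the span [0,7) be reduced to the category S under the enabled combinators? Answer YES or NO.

[0,7] S   <
  [0,3] N\NP   >
    [0,2] (N\NP)/PP   <
      [0,1] "map" : NP
      [1,2] "read" : ((N\NP)/PP)\NP
    [2,3] "park" : PP
  [3,7] S\(N\NP)   <
    [3,6] S   >
      [3,4] S/(S\N)   >T
        [3,4] "ate" : N
      [4,6] S\N   >
        [4,5] "under" : (S\N)/S
        [5,6] "a" : S
    [6,7] "saw" : (S\(N\NP))\S

YES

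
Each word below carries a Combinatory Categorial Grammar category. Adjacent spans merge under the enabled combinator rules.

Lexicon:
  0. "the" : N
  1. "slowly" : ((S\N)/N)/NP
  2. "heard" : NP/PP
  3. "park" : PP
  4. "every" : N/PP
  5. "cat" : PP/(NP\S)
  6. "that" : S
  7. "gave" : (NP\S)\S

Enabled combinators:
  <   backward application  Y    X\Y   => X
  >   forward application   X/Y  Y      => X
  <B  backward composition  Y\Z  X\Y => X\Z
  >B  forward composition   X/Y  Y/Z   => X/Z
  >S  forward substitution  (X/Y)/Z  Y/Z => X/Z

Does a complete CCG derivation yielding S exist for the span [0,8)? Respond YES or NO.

YES

[0,8] S   <
  [0,1] "the" : N
  [1,8] S\N   >
    [1,4] (S\N)/N   >
      [1,2] "slowly" : ((S\N)/N)/NP
      [2,4] NP   >
        [2,3] "heard" : NP/PP
        [3,4] "park" : PP
    [4,8] N   >
      [4,5] "every" : N/PP
      [5,8] PP   >
        [5,6] "cat" : PP/(NP\S)
        [6,8] NP\S   <
          [6,7] "that" : S
          [7,8] "gave" : (NP\S)\S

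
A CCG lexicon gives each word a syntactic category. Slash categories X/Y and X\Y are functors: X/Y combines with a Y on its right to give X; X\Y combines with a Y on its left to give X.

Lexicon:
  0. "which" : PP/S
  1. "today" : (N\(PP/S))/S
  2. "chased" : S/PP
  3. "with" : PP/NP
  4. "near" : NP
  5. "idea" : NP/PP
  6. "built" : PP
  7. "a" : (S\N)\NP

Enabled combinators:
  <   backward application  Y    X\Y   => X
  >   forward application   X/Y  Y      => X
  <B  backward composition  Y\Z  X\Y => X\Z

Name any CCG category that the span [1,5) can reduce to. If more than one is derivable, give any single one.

[0,8] S   <
  [0,5] N   <
    [0,1] "which" : PP/S
    [1,5] N\(PP/S)   >
      [1,2] "today" : (N\(PP/S))/S
      [2,5] S   >
        [2,3] "chased" : S/PP
        [3,5] PP   >
          [3,4] "with" : PP/NP
          [4,5] "near" : NP
  [5,8] S\N   <
    [5,7] NP   >
      [5,6] "idea" : NP/PP
      [6,7] "built" : PP
    [7,8] "a" : (S\N)\NP

N\(PP/S)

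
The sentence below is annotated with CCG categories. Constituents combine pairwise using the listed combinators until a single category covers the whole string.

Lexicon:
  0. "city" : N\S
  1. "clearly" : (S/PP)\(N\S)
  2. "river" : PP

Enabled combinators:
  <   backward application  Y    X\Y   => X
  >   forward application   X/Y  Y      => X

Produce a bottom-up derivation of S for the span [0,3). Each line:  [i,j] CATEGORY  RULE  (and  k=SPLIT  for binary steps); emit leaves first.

[0,1] N\S  lex  "city"
[1,2] (S/PP)\(N\S)  lex  "clearly"
[0,2] S/PP  <  k=1
[2,3] PP  lex  "river"
[0,3] S  >  k=2

[0,3] S   >
  [0,2] S/PP   <
    [0,1] "city" : N\S
    [1,2] "clearly" : (S/PP)\(N\S)
  [2,3] "river" : PP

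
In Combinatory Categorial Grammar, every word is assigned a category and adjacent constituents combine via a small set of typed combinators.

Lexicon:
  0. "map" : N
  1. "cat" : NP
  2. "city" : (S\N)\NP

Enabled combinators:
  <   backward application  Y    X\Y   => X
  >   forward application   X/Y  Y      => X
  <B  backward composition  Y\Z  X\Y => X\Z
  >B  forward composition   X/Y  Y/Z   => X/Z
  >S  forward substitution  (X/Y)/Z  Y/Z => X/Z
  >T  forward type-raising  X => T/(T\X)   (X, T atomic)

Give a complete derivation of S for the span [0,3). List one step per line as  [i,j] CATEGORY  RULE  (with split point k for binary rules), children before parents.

[0,3] S   <
  [0,1] "map" : N
  [1,3] S\N   <
    [1,2] "cat" : NP
    [2,3] "city" : (S\N)\NP

[0,1] N  lex  "map"
[1,2] NP  lex  "cat"
[2,3] (S\N)\NP  lex  "city"
[1,3] S\N  <  k=2
[0,3] S  <  k=1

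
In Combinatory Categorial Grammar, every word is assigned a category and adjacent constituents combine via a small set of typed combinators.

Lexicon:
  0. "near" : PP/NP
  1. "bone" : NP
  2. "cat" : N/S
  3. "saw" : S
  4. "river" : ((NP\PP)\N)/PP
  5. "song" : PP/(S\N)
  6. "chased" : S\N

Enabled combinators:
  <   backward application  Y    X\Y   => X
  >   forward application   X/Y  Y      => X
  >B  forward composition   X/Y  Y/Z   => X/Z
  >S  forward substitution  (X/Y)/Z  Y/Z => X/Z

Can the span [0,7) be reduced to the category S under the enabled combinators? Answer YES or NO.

PP/NP NP N/S S ((NP\PP)\N)/PP PP/(S\N) S\N
CKY chart[0,7] = {NP}; S ∉ chart

NO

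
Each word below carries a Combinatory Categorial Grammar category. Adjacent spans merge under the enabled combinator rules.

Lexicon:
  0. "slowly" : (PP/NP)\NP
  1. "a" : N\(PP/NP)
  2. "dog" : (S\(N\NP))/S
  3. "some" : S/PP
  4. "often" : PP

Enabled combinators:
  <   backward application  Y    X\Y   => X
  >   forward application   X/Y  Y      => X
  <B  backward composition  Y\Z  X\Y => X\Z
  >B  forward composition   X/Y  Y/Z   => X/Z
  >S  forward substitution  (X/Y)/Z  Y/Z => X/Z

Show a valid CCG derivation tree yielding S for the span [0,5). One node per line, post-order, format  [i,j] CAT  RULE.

[0,5] S   <
  [0,2] N\NP   <B
    [0,1] "slowly" : (PP/NP)\NP
    [1,2] "a" : N\(PP/NP)
  [2,5] S\(N\NP)   >
    [2,3] "dog" : (S\(N\NP))/S
    [3,5] S   >
      [3,4] "some" : S/PP
      [4,5] "often" : PP

[0,1] (PP/NP)\NP  lex  "slowly"
[1,2] N\(PP/NP)  lex  "a"
[0,2] N\NP  <B  k=1
[2,3] (S\(N\NP))/S  lex  "dog"
[3,4] S/PP  lex  "some"
[4,5] PP  lex  "often"
[3,5] S  >  k=4
[2,5] S\(N\NP)  >  k=3
[0,5] S  <  k=2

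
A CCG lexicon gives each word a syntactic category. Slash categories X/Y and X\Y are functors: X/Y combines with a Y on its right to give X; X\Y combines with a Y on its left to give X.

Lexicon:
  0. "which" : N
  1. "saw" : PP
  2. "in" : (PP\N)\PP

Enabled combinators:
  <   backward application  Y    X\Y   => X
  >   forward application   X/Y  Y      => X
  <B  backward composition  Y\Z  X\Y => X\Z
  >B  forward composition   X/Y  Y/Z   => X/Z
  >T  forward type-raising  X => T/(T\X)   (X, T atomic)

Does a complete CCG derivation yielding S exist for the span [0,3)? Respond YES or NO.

N PP (PP\N)\PP
CKY chart[0,3] = {N/(N\PP), NP/(NP\PP), PP, PP/(PP\PP), S/(S\PP)}; S ∉ chart

NO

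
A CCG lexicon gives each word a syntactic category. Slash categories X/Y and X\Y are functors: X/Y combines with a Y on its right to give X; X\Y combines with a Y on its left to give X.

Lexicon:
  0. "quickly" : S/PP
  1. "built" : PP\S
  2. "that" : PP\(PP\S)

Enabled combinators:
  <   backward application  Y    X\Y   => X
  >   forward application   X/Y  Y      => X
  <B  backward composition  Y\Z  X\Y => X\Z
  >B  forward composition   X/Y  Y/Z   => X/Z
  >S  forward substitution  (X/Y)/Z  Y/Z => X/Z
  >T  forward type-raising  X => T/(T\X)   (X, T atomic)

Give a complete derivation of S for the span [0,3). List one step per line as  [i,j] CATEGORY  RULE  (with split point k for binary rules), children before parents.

[0,1] S/PP  lex  "quickly"
[1,2] PP\S  lex  "built"
[2,3] PP\(PP\S)  lex  "that"
[1,3] PP  <  k=2
[0,3] S  >  k=1

[0,3] S   >
  [0,1] "quickly" : S/PP
  [1,3] PP   <
    [1,2] "built" : PP\S
    [2,3] "that" : PP\(PP\S)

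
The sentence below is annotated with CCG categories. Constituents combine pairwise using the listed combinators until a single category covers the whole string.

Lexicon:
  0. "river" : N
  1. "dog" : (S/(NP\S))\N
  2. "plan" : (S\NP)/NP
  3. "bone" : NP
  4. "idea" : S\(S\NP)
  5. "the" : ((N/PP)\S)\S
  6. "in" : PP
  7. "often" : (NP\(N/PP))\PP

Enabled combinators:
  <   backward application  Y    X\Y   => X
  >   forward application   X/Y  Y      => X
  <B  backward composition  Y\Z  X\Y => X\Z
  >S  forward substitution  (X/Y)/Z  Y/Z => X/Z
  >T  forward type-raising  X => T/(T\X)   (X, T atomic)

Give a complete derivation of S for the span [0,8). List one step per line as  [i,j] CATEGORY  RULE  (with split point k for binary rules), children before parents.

[0,8] S   >
  [0,2] S/(NP\S)   <
    [0,1] "river" : N
    [1,2] "dog" : (S/(NP\S))\N
  [2,8] NP\S   <B
    [2,6] (N/PP)\S   <
      [2,5] S   <
        [2,4] S\NP   >
          [2,3] "plan" : (S\NP)/NP
          [3,4] "bone" : NP
        [4,5] "idea" : S\(S\NP)
      [5,6] "the" : ((N/PP)\S)\S
    [6,8] NP\(N/PP)   <
      [6,7] "in" : PP
      [7,8] "often" : (NP\(N/PP))\PP

[0,1] N  lex  "river"
[1,2] (S/(NP\S))\N  lex  "dog"
[0,2] S/(NP\S)  <  k=1
[2,3] (S\NP)/NP  lex  "plan"
[3,4] NP  lex  "bone"
[2,4] S\NP  >  k=3
[4,5] S\(S\NP)  lex  "idea"
[2,5] S  <  k=4
[5,6] ((N/PP)\S)\S  lex  "the"
[2,6] (N/PP)\S  <  k=5
[6,7] PP  lex  "in"
[7,8] (NP\(N/PP))\PP  lex  "often"
[6,8] NP\(N/PP)  <  k=7
[2,8] NP\S  <B  k=6
[0,8] S  >  k=2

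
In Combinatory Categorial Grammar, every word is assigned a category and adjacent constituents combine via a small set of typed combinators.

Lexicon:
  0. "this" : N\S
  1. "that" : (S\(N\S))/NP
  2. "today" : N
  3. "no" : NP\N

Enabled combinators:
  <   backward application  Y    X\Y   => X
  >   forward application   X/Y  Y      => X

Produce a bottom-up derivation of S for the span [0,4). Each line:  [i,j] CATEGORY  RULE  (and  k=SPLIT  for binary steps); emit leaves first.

[0,4] S   <
  [0,1] "this" : N\S
  [1,4] S\(N\S)   >
    [1,2] "that" : (S\(N\S))/NP
    [2,4] NP   <
      [2,3] "today" : N
      [3,4] "no" : NP\N

[0,1] N\S  lex  "this"
[1,2] (S\(N\S))/NP  lex  "that"
[2,3] N  lex  "today"
[3,4] NP\N  lex  "no"
[2,4] NP  <  k=3
[1,4] S\(N\S)  >  k=2
[0,4] S  <  k=1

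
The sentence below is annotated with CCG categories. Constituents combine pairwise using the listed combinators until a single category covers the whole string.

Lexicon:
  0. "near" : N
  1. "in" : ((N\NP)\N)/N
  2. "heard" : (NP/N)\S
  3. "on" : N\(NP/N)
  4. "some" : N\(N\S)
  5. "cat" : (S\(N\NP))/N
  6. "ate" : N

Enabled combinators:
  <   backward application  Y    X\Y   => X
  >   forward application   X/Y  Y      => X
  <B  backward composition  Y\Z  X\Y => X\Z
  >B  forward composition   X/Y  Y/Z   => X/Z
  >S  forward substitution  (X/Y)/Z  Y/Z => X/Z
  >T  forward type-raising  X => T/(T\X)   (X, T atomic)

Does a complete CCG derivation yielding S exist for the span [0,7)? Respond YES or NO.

[0,7] S   <
  [0,1] "near" : N
  [1,7] S\N   <B
    [1,5] (N\NP)\N   >
      [1,2] "in" : ((N\NP)\N)/N
      [2,5] N   <
        [2,4] N\S   <B
          [2,3] "heard" : (NP/N)\S
          [3,4] "on" : N\(NP/N)
        [4,5] "some" : N\(N\S)
    [5,7] S\(N\NP)   >
      [5,6] "cat" : (S\(N\NP))/N
      [6,7] "ate" : N

YES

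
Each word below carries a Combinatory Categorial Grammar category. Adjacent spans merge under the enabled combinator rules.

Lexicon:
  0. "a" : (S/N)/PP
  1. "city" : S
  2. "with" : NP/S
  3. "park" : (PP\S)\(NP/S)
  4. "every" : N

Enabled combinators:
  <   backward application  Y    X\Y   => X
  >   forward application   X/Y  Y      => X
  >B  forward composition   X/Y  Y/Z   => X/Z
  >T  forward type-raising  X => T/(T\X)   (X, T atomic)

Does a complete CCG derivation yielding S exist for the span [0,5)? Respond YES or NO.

YES

[0,5] S   >
  [0,4] S/N   >
    [0,1] "a" : (S/N)/PP
    [1,4] PP   <
      [1,2] "city" : S
      [2,4] PP\S   <
        [2,3] "with" : NP/S
        [3,4] "park" : (PP\S)\(NP/S)
  [4,5] "every" : N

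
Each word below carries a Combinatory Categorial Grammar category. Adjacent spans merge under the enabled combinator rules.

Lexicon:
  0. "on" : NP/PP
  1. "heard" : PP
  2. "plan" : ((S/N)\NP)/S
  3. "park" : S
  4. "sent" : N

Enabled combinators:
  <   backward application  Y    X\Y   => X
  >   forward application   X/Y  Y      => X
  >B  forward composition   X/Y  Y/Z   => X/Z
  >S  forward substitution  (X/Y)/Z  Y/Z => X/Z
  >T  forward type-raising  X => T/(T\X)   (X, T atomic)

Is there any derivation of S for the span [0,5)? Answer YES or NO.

YES

[0,5] S   >
  [0,4] S/N   <
    [0,2] NP   >
      [0,1] "on" : NP/PP
      [1,2] "heard" : PP
    [2,4] (S/N)\NP   >
      [2,3] "plan" : ((S/N)\NP)/S
      [3,4] "park" : S
  [4,5] "sent" : N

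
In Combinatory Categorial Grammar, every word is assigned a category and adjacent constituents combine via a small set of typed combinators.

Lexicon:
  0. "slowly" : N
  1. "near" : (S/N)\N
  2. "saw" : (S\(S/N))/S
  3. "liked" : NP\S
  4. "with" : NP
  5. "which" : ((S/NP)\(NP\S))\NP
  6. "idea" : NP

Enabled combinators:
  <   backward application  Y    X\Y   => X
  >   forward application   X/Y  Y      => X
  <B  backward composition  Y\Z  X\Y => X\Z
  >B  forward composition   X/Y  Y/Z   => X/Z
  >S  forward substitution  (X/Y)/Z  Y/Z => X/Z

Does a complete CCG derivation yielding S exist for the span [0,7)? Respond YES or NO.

[0,7] S   <
  [0,2] S/N   <
    [0,1] "slowly" : N
    [1,2] "near" : (S/N)\N
  [2,7] S\(S/N)   >
    [2,3] "saw" : (S\(S/N))/S
    [3,7] S   >
      [3,6] S/NP   <
        [3,4] "liked" : NP\S
        [4,6] (S/NP)\(NP\S)   <
          [4,5] "with" : NP
          [5,6] "which" : ((S/NP)\(NP\S))\NP
      [6,7] "idea" : NP

YES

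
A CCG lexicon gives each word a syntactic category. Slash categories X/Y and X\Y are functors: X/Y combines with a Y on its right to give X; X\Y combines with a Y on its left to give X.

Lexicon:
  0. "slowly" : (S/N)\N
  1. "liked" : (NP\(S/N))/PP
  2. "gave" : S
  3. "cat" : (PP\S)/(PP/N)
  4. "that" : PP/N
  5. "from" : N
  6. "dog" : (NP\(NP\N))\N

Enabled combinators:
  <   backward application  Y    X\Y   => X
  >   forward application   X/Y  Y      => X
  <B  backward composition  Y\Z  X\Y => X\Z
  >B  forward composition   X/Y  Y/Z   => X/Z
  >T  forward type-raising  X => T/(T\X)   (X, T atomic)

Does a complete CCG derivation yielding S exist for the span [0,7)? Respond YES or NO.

NO

(S/N)\N (NP\(S/N))/PP S (PP\S)/(PP/N) PP/N N (NP\(NP\N))\N
CKY chart[0,7] = {N/(N\NP), NP, NP/(NP\NP), PP/(PP\NP), S/(S\NP)}; S ∉ chart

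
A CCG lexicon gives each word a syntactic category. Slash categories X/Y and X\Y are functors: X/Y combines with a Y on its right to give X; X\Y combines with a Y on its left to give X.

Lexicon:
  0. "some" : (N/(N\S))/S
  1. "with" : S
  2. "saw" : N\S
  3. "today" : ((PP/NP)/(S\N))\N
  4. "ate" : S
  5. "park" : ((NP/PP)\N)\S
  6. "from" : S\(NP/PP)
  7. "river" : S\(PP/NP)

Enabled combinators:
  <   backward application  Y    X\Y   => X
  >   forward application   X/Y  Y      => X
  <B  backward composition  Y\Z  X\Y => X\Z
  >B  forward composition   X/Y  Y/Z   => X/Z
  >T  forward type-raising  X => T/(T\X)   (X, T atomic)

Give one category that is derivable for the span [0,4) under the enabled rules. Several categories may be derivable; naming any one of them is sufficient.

(PP/NP)/(S\N)

[0,8] S   <
  [0,7] PP/NP   >
    [0,4] (PP/NP)/(S\N)   <
      [0,3] N   >
        [0,2] N/(N\S)   >
          [0,1] "some" : (N/(N\S))/S
          [1,2] "with" : S
        [2,3] "saw" : N\S
      [3,4] "today" : ((PP/NP)/(S\N))\N
    [4,7] S\N   <B
      [4,6] (NP/PP)\N   <
        [4,5] "ate" : S
        [5,6] "park" : ((NP/PP)\N)\S
      [6,7] "from" : S\(NP/PP)
  [7,8] "river" : S\(PP/NP)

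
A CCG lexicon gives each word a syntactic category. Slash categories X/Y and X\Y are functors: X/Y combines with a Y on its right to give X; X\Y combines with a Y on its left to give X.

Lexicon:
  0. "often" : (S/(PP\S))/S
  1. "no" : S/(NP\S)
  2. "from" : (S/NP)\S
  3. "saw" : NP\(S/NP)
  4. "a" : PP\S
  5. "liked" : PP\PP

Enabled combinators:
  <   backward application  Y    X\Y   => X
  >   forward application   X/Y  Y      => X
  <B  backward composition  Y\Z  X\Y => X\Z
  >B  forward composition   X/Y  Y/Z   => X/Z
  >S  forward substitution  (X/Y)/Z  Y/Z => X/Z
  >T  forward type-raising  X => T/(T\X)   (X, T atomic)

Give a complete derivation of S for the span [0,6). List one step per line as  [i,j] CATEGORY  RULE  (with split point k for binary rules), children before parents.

[0,6] S   >
  [0,4] S/(PP\S)   >
    [0,1] "often" : (S/(PP\S))/S
    [1,4] S   >
      [1,2] "no" : S/(NP\S)
      [2,4] NP\S   <B
        [2,3] "from" : (S/NP)\S
        [3,4] "saw" : NP\(S/NP)
  [4,6] PP\S   <B
    [4,5] "a" : PP\S
    [5,6] "liked" : PP\PP

[0,1] (S/(PP\S))/S  lex  "often"
[1,2] S/(NP\S)  lex  "no"
[2,3] (S/NP)\S  lex  "from"
[3,4] NP\(S/NP)  lex  "saw"
[2,4] NP\S  <B  k=3
[1,4] S  >  k=2
[0,4] S/(PP\S)  >  k=1
[4,5] PP\S  lex  "a"
[5,6] PP\PP  lex  "liked"
[4,6] PP\S  <B  k=5
[0,6] S  >  k=4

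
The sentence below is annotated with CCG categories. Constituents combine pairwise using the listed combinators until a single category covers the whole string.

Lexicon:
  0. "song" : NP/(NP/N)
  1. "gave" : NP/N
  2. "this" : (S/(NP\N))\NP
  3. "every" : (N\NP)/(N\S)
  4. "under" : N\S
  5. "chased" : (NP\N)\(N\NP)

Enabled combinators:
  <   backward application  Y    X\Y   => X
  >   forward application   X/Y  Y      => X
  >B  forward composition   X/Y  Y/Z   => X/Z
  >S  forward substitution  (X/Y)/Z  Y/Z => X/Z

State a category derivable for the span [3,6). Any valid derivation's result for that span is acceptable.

NP\N

[0,6] S   >
  [0,3] S/(NP\N)   <
    [0,2] NP   >
      [0,1] "song" : NP/(NP/N)
      [1,2] "gave" : NP/N
    [2,3] "this" : (S/(NP\N))\NP
  [3,6] NP\N   <
    [3,5] N\NP   >
      [3,4] "every" : (N\NP)/(N\S)
      [4,5] "under" : N\S
    [5,6] "chased" : (NP\N)\(N\NP)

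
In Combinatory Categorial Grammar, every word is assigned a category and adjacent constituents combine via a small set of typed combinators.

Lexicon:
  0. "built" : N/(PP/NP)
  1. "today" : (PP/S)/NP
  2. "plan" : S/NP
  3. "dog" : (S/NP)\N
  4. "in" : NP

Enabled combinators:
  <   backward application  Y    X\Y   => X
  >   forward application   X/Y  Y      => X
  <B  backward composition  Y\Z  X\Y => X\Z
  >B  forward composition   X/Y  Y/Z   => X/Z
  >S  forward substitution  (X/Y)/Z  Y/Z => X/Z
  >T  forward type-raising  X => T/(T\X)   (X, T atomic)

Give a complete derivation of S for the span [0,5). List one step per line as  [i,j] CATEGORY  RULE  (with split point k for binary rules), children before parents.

[0,5] S   >
  [0,4] S/NP   <
    [0,3] N   >
      [0,1] "built" : N/(PP/NP)
      [1,3] PP/NP   >S
        [1,2] "today" : (PP/S)/NP
        [2,3] "plan" : S/NP
    [3,4] "dog" : (S/NP)\N
  [4,5] "in" : NP

[0,1] N/(PP/NP)  lex  "built"
[1,2] (PP/S)/NP  lex  "today"
[2,3] S/NP  lex  "plan"
[1,3] PP/NP  >S  k=2
[0,3] N  >  k=1
[3,4] (S/NP)\N  lex  "dog"
[0,4] S/NP  <  k=3
[4,5] NP  lex  "in"
[0,5] S  >  k=4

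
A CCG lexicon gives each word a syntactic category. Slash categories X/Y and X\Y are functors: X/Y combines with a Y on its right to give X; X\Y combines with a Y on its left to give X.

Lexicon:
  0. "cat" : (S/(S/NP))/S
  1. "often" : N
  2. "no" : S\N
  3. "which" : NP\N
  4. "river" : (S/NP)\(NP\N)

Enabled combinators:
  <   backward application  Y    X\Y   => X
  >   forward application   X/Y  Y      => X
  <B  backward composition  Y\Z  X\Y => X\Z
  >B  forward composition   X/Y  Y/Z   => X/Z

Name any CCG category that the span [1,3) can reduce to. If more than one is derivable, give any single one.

[0,5] S   >
  [0,3] S/(S/NP)   >
    [0,1] "cat" : (S/(S/NP))/S
    [1,3] S   <
      [1,2] "often" : N
      [2,3] "no" : S\N
  [3,5] S/NP   <
    [3,4] "which" : NP\N
    [4,5] "river" : (S/NP)\(NP\N)

S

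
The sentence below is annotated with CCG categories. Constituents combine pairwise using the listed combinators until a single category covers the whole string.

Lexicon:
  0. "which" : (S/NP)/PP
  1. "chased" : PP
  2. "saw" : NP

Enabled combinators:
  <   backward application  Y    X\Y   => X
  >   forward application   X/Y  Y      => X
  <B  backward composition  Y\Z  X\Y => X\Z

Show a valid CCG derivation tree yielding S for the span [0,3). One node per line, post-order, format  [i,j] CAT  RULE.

[0,3] S   >
  [0,2] S/NP   >
    [0,1] "which" : (S/NP)/PP
    [1,2] "chased" : PP
  [2,3] "saw" : NP

[0,1] (S/NP)/PP  lex  "which"
[1,2] PP  lex  "chased"
[0,2] S/NP  >  k=1
[2,3] NP  lex  "saw"
[0,3] S  >  k=2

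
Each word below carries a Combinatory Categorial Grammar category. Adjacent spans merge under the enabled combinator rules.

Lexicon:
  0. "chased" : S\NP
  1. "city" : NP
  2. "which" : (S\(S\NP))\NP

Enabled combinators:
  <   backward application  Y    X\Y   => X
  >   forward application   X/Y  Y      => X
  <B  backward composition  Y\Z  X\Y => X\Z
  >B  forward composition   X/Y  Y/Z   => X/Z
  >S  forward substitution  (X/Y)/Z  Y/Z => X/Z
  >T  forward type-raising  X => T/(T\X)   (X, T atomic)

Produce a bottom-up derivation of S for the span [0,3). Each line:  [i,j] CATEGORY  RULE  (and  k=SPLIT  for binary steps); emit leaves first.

[0,3] S   <
  [0,1] "chased" : S\NP
  [1,3] S\(S\NP)   <
    [1,2] "city" : NP
    [2,3] "which" : (S\(S\NP))\NP

[0,1] S\NP  lex  "chased"
[1,2] NP  lex  "city"
[2,3] (S\(S\NP))\NP  lex  "which"
[1,3] S\(S\NP)  <  k=2
[0,3] S  <  k=1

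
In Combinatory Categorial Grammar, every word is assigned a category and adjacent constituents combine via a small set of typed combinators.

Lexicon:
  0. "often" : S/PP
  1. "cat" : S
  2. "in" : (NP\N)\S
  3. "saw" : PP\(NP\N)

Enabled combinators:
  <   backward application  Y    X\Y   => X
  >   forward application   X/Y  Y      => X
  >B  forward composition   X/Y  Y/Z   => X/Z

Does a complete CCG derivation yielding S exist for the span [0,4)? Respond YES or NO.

[0,4] S   >
  [0,1] "often" : S/PP
  [1,4] PP   <
    [1,3] NP\N   <
      [1,2] "cat" : S
      [2,3] "in" : (NP\N)\S
    [3,4] "saw" : PP\(NP\N)

YES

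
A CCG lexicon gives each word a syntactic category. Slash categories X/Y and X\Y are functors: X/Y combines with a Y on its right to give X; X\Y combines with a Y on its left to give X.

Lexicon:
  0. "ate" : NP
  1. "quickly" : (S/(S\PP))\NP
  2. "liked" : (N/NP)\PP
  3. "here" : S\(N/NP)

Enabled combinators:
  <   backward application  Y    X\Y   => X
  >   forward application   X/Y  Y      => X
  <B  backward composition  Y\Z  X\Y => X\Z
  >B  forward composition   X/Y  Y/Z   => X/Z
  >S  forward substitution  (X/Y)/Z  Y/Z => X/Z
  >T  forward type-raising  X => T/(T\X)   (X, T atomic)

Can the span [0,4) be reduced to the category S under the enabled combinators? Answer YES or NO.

[0,4] S   >
  [0,2] S/(S\PP)   <
    [0,1] "ate" : NP
    [1,2] "quickly" : (S/(S\PP))\NP
  [2,4] S\PP   <B
    [2,3] "liked" : (N/NP)\PP
    [3,4] "here" : S\(N/NP)

YES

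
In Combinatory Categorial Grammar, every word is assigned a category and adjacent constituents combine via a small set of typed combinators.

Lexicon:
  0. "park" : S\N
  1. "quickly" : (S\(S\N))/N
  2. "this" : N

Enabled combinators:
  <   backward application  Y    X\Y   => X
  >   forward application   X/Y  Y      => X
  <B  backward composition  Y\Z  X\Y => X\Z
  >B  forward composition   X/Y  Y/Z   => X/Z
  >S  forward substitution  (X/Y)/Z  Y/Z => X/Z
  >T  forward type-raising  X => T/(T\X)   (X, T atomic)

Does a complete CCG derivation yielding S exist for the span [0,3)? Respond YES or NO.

YES

[0,3] S   <
  [0,1] "park" : S\N
  [1,3] S\(S\N)   >
    [1,2] "quickly" : (S\(S\N))/N
    [2,3] "this" : N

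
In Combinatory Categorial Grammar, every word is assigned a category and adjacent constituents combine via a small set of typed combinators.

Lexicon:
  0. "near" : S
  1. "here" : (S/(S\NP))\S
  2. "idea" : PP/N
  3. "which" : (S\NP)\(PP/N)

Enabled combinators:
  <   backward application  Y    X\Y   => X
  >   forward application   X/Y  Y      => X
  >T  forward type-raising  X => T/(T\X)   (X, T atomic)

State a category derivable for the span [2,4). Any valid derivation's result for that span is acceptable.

S\NP

[0,4] S   >
  [0,2] S/(S\NP)   <
    [0,1] "near" : S
    [1,2] "here" : (S/(S\NP))\S
  [2,4] S\NP   <
    [2,3] "idea" : PP/N
    [3,4] "which" : (S\NP)\(PP/N)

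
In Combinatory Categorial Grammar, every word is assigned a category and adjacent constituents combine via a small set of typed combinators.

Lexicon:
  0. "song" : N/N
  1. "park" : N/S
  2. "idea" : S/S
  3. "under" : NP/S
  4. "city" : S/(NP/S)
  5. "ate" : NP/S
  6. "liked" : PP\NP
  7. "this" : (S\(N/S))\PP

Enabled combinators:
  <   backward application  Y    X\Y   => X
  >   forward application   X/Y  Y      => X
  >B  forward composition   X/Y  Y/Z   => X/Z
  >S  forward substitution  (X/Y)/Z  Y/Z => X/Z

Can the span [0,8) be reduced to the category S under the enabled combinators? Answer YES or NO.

YES

[0,8] S   <
  [0,3] N/S   >B
    [0,2] N/S   >B
      [0,1] "song" : N/N
      [1,2] "park" : N/S
    [2,3] "idea" : S/S
  [3,8] S\(N/S)   <
    [3,7] PP   <
      [3,6] NP   >
        [3,4] "under" : NP/S
        [4,6] S   >
          [4,5] "city" : S/(NP/S)
          [5,6] "ate" : NP/S
      [6,7] "liked" : PP\NP
    [7,8] "this" : (S\(N/S))\PP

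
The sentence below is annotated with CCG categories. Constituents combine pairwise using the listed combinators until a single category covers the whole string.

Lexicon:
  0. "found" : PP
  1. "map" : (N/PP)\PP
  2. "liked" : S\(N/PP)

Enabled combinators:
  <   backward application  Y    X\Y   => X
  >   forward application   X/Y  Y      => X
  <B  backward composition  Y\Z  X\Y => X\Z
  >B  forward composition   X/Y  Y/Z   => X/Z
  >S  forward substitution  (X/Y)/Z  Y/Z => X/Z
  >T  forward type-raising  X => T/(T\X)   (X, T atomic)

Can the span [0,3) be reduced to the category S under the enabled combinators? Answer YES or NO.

YES

[0,3] S   <
  [0,1] "found" : PP
  [1,3] S\PP   <B
    [1,2] "map" : (N/PP)\PP
    [2,3] "liked" : S\(N/PP)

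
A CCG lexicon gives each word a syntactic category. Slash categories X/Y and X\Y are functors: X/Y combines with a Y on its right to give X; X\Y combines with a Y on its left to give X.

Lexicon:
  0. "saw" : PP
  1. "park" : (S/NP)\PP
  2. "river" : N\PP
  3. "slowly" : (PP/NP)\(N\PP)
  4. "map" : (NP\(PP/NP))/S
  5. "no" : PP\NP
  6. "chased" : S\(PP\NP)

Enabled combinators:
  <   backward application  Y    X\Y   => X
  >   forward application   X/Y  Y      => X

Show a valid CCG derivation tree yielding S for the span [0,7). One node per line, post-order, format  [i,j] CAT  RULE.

[0,7] S   >
  [0,2] S/NP   <
    [0,1] "saw" : PP
    [1,2] "park" : (S/NP)\PP
  [2,7] NP   <
    [2,4] PP/NP   <
      [2,3] "river" : N\PP
      [3,4] "slowly" : (PP/NP)\(N\PP)
    [4,7] NP\(PP/NP)   >
      [4,5] "map" : (NP\(PP/NP))/S
      [5,7] S   <
        [5,6] "no" : PP\NP
        [6,7] "chased" : S\(PP\NP)

[0,1] PP  lex  "saw"
[1,2] (S/NP)\PP  lex  "park"
[0,2] S/NP  <  k=1
[2,3] N\PP  lex  "river"
[3,4] (PP/NP)\(N\PP)  lex  "slowly"
[2,4] PP/NP  <  k=3
[4,5] (NP\(PP/NP))/S  lex  "map"
[5,6] PP\NP  lex  "no"
[6,7] S\(PP\NP)  lex  "chased"
[5,7] S  <  k=6
[4,7] NP\(PP/NP)  >  k=5
[2,7] NP  <  k=4
[0,7] S  >  k=2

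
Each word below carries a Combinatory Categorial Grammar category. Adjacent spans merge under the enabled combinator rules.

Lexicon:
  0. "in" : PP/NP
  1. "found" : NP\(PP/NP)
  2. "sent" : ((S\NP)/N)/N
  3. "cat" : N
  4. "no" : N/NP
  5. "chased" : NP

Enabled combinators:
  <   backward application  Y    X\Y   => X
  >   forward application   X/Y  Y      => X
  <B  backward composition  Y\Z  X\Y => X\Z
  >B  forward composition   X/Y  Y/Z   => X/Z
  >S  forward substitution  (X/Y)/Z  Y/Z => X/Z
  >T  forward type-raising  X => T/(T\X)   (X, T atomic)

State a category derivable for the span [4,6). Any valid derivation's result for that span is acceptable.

N

[0,6] S   <
  [0,2] NP   <
    [0,1] "in" : PP/NP
    [1,2] "found" : NP\(PP/NP)
  [2,6] S\NP   >
    [2,4] (S\NP)/N   >
      [2,3] "sent" : ((S\NP)/N)/N
      [3,4] "cat" : N
    [4,6] N   >
      [4,5] "no" : N/NP
      [5,6] "chased" : NP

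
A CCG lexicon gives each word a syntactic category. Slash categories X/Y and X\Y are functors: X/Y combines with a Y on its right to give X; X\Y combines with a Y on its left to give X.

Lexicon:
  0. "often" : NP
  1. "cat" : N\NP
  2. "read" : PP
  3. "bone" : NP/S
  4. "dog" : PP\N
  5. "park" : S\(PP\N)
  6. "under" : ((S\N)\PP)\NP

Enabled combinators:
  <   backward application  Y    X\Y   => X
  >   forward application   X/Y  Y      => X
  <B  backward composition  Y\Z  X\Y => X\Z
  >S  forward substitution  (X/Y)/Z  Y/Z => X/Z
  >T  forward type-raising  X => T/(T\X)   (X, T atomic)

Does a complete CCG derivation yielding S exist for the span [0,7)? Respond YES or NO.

[0,7] S   <
  [0,2] N   >
    [0,1] N/(N\NP)   >T
      [0,1] "often" : NP
    [1,2] "cat" : N\NP
  [2,7] S\N   <
    [2,3] "read" : PP
    [3,7] (S\N)\PP   <
      [3,6] NP   >
        [3,4] "bone" : NP/S
        [4,6] S   <
          [4,5] "dog" : PP\N
          [5,6] "park" : S\(PP\N)
      [6,7] "under" : ((S\N)\PP)\NP

YES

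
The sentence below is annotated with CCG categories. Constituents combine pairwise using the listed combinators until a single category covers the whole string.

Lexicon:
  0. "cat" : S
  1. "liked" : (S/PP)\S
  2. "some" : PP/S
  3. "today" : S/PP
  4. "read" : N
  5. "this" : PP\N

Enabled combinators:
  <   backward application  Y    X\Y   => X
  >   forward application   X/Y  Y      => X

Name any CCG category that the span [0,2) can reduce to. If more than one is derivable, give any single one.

S/PP

[0,6] S   >
  [0,2] S/PP   <
    [0,1] "cat" : S
    [1,2] "liked" : (S/PP)\S
  [2,6] PP   >
    [2,3] "some" : PP/S
    [3,6] S   >
      [3,4] "today" : S/PP
      [4,6] PP   <
        [4,5] "read" : N
        [5,6] "this" : PP\N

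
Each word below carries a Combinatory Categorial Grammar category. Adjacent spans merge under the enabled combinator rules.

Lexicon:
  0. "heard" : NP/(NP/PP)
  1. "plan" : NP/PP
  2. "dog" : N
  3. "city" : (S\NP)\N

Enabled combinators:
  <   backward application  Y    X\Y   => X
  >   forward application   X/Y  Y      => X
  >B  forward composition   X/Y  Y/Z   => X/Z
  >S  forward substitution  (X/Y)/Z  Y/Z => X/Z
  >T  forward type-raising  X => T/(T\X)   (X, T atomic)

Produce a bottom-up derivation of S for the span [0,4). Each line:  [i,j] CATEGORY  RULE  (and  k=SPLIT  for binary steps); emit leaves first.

[0,4] S   <
  [0,2] NP   >
    [0,1] "heard" : NP/(NP/PP)
    [1,2] "plan" : NP/PP
  [2,4] S\NP   <
    [2,3] "dog" : N
    [3,4] "city" : (S\NP)\N

[0,1] NP/(NP/PP)  lex  "heard"
[1,2] NP/PP  lex  "plan"
[0,2] NP  >  k=1
[2,3] N  lex  "dog"
[3,4] (S\NP)\N  lex  "city"
[2,4] S\NP  <  k=3
[0,4] S  <  k=2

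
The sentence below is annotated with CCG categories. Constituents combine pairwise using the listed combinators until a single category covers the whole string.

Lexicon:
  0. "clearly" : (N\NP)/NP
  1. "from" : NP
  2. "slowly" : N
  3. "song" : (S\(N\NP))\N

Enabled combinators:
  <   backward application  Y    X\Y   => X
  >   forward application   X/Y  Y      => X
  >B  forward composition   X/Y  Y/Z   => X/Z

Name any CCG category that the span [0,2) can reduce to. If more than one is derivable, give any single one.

N\NP

[0,4] S   <
  [0,2] N\NP   >
    [0,1] "clearly" : (N\NP)/NP
    [1,2] "from" : NP
  [2,4] S\(N\NP)   <
    [2,3] "slowly" : N
    [3,4] "song" : (S\(N\NP))\N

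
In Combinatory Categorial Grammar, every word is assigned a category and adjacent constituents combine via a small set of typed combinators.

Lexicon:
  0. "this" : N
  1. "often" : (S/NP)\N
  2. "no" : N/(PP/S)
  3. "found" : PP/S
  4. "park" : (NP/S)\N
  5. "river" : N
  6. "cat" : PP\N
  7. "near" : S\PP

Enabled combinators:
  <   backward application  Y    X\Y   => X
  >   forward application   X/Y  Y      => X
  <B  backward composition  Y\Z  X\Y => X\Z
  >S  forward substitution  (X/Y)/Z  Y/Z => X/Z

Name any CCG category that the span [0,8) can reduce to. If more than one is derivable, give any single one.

S

[0,8] S   >
  [0,2] S/NP   <
    [0,1] "this" : N
    [1,2] "often" : (S/NP)\N
  [2,8] NP   >
    [2,5] NP/S   <
      [2,4] N   >
        [2,3] "no" : N/(PP/S)
        [3,4] "found" : PP/S
      [4,5] "park" : (NP/S)\N
    [5,8] S   <
      [5,7] PP   <
        [5,6] "river" : N
        [6,7] "cat" : PP\N
      [7,8] "near" : S\PP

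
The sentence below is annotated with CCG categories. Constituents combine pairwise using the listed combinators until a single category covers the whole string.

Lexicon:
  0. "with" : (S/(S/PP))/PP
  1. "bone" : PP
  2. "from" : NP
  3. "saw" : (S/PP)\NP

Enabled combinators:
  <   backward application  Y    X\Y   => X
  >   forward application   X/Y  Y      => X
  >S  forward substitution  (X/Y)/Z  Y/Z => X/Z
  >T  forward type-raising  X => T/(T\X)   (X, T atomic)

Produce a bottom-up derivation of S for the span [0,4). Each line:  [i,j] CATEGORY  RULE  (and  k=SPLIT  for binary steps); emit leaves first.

[0,4] S   >
  [0,2] S/(S/PP)   >
    [0,1] "with" : (S/(S/PP))/PP
    [1,2] "bone" : PP
  [2,4] S/PP   <
    [2,3] "from" : NP
    [3,4] "saw" : (S/PP)\NP

[0,1] (S/(S/PP))/PP  lex  "with"
[1,2] PP  lex  "bone"
[0,2] S/(S/PP)  >  k=1
[2,3] NP  lex  "from"
[3,4] (S/PP)\NP  lex  "saw"
[2,4] S/PP  <  k=3
[0,4] S  >  k=2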